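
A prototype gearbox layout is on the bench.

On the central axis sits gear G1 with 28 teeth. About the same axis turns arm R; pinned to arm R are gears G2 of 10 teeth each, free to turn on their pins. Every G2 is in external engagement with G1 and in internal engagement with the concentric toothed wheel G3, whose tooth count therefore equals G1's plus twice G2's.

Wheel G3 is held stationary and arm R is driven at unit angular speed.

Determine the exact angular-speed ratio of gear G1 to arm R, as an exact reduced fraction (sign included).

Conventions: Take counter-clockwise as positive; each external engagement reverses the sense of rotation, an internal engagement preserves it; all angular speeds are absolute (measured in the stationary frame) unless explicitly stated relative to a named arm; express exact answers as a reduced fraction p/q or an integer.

19/7

planetary set (28T centre, 10T on arm, 48T internal) — Willis relation
ring teeth: 28 + 2·10 = 48
28(ω_sun−ω_arm) = −48(ω_ring−ω_arm),  ω_ring = 0, ω_arm = 1
ω_sun = 1 − (48/28)(0−1) = 19/7
ω_out/ω_in = 19/7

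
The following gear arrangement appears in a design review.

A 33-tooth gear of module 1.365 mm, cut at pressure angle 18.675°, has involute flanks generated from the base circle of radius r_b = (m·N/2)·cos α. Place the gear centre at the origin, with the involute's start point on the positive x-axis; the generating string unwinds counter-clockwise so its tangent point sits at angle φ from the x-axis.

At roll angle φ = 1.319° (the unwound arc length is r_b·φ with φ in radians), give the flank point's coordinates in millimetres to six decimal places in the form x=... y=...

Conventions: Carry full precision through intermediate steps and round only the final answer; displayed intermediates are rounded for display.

x=21.342345 y=0.000087

recognized (one wheel, involute flank): single-mesh tooth geometry, m = 1.365, N = 33
pitch radius r_p = m·N/2 = 1.365·33/2 = 22.522500
base radius r_b = r_p·cos α = 22.522500·cos 18.675° = 21.336692
roll angle φ = 1.319° = 0.02302089 rad
x = r_b·(cos φ + φ·sin φ) = 21.342345
y = r_b·(sin φ − φ·cos φ) = 0.000087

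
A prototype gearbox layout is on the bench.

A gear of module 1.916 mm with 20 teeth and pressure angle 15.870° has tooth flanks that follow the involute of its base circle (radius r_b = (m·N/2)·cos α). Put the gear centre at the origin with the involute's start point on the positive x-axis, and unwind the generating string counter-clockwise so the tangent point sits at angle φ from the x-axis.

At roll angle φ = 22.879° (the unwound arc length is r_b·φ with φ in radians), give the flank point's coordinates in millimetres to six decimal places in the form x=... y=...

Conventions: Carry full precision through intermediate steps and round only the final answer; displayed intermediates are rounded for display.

x=19.840978 y=0.384946

single-mesh involute tooth geometry (20T wheel at module 1.916)
pitch radius r_p = m·N/2 = 1.916·20/2 = 19.160000
base radius r_b = r_p·cos α = 19.160000·cos 15.870° = 18.429709
roll angle φ = 22.879° = 0.39931388 rad
x = r_b·(cos φ + φ·sin φ) = 19.840978
y = r_b·(sin φ − φ·cos φ) = 0.384946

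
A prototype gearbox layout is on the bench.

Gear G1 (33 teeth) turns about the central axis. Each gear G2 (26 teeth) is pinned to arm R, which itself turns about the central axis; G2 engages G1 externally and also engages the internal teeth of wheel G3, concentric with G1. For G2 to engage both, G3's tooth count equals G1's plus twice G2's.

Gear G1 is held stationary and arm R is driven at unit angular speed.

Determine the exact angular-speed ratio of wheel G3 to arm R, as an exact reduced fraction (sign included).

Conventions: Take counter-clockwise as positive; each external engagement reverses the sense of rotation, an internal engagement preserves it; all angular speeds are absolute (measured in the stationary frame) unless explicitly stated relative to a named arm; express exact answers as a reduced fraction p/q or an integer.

118/85

topology: planetary set — G1 33T / G2 26T / G3 85T, arm = carrier (Willis)
ring teeth: 33 + 2·26 = 85
33(ω_sun−ω_arm) = −85(ω_ring−ω_arm),  ω_sun = 0, ω_arm = 1
ω_ring = 1 − (33/85)(0−1) = 118/85
ω_out/ω_in = 118/85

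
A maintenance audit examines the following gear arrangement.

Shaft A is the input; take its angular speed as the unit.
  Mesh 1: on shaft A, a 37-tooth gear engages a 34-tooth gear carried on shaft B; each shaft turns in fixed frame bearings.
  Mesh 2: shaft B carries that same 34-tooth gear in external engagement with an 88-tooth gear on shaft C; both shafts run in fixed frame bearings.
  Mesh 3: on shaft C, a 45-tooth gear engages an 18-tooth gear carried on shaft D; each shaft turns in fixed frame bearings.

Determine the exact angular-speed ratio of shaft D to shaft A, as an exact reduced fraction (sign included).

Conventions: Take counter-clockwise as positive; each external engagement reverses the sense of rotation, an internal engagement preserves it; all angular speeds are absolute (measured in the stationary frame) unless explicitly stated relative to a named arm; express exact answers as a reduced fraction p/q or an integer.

class = fixed-axis compound train [3 meshes; 3 ratios multiply, 3 sense flips]
mesh 1 [37T→34T]: running ratio 37/34, sense −
mesh 2 [34T→88T]: running ratio 37/88, sense +
mesh 3 [45T→18T]: running ratio 185/176, sense −
ω_out/ω_in = -185/176

-185/176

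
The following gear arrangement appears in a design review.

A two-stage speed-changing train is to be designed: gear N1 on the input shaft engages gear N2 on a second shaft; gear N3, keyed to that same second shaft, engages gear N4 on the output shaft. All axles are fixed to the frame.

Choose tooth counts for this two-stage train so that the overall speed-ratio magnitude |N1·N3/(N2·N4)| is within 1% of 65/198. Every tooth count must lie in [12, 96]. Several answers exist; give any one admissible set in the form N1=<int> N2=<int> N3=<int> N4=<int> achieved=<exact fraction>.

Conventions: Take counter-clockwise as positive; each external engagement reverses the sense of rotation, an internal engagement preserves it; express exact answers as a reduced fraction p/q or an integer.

topology: fixed-axis compound train — 2 stages, target 65/198
target = 65/198 in lowest terms: an exact hit needs N1·N3 = k·65 and N2·N4 = k·198 for one integer k, every count in [12, 96]; additionally prefer no 1:1 stage (N1 ≠ N2, N3 ≠ N4)
k = 1…2: no 1:1-free in-range split of k·65 and k·198 into factor pairs; take k = 3
k = 3: N1·N3 = 195 = 13·15, N2·N4 = 594 = 18·33
achieved = 13·15/(18·33) = 65/198; |achieved − target| = 0 ≤ 13/3960 ✓

N1=13 N2=18 N3=15 N4=33 achieved=65/198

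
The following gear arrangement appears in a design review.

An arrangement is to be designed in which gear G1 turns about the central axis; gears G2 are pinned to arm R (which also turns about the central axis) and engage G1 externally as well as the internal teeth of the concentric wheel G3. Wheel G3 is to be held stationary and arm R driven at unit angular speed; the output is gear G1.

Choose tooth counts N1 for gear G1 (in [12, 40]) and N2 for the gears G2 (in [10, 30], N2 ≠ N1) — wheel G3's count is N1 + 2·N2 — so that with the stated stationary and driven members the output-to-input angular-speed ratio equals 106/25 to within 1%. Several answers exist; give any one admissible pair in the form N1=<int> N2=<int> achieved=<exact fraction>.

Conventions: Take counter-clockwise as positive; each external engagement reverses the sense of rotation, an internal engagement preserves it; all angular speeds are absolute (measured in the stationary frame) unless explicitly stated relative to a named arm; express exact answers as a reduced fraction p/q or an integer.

topology: planetary set — design target 106/25, arm = carrier (Willis)
Willis with ω_ring = 0: ω_sun/ω_arm = (N1+N3)/N1; set equal to 106/25  ⇒  N3/N1 = 106/25 − 1 = 81/25
N3 = N1 + 2·N2  ⇒  N2/N1 = (N3/N1 − 1)/2 = (81/25 − 1)/2 = 28/25
smallest multiple with N1 ≥ 12 and N2 ≥ 10: k = 1  ⇒  N1 = 1·25 = 25, N2 = 1·28 = 28 (N1 ≤ 40, N2 ≤ 30, N2 ≠ N1 ✓), N3 = 25 + 2·28 = 81
check: (N1+N3)/N1 with N1 = 25, N3 = 81 gives 106/25; |achieved − target| = 0 ≤ 53/1250 ✓

N1=25 N2=28 achieved=106/25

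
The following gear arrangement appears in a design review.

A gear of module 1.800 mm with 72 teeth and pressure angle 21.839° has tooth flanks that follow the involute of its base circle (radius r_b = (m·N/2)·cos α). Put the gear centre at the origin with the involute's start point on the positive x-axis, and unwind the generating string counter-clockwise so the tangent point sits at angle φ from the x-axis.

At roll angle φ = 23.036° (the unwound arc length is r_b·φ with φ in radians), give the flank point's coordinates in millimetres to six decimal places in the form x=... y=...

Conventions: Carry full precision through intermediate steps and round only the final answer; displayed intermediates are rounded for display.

x=64.816288 y=1.282116

recognized (one wheel, involute flank): single-mesh tooth geometry, m = 1.800, N = 72
pitch radius r_p = m·N/2 = 1.800·72/2 = 64.800000
base radius r_b = r_p·cos α = 64.800000·cos 21.839° = 60.149487
roll angle φ = 23.036° = 0.40205405 rad
x = r_b·(cos φ + φ·sin φ) = 64.816288
y = r_b·(sin φ − φ·cos φ) = 1.282116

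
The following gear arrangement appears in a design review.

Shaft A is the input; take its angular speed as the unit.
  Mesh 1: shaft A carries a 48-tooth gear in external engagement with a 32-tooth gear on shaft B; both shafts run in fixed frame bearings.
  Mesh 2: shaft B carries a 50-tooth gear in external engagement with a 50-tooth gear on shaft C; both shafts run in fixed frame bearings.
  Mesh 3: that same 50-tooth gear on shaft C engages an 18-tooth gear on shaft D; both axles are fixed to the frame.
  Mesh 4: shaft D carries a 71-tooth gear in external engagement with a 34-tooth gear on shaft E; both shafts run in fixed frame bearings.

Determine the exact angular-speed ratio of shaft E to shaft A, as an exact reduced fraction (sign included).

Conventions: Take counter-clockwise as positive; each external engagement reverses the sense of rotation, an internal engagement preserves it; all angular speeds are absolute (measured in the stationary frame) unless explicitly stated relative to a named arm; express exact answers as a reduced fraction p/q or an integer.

class = fixed-axis compound train [4 meshes; 4 ratios multiply, 4 sense flips]
mesh 1 [48T→32T]: running ratio 3/2, sense −
mesh 2 [50T→50T]: running ratio 3/2, sense +
mesh 3 [50T→18T]: running ratio 25/6, sense −
mesh 4 [71T→34T]: running ratio 1775/204, sense +
ω_out/ω_in = 1775/204

1775/204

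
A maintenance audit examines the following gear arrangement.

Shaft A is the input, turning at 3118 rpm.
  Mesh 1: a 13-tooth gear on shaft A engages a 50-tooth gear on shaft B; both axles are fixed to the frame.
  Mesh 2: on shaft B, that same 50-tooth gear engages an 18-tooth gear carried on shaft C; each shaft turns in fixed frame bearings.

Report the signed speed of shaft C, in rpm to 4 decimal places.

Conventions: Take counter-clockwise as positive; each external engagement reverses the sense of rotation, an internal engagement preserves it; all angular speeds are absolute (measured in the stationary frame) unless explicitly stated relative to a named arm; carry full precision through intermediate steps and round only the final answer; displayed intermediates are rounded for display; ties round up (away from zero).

+2251.8889 rpm

2-mesh fixed-axis compound train (all bearings frame-fixed)
mesh 1 [13T→50T]: ω = 3118.0000×13/50 = 810.6800 rpm, sense flips to −
mesh 2 [50T→18T]: ω = 810.6800×50/18 = 2251.8889 rpm, sense flips to +
signed output speed = +2251.8889 rpm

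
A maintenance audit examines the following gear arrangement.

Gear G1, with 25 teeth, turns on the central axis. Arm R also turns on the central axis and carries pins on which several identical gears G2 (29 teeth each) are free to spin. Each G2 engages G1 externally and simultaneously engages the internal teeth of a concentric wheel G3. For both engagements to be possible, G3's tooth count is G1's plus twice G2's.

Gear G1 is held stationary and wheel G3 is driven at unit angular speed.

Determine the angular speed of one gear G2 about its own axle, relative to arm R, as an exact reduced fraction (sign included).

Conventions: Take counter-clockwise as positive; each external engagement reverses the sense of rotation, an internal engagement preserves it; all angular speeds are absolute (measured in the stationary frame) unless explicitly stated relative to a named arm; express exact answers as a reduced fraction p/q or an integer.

2075/3132

topology: planetary set — G1 25T / G2 29T / G3 83T, arm = carrier (Willis)
ring teeth: 25 + 2·29 = 83
25(ω_sun−ω_arm) = −83(ω_ring−ω_arm),  ω_sun = 0, ω_ring = 1
25(0−ω_arm) = −83(1−ω_arm)  ⇒  108·ω_arm = 83  ⇒  ω_arm = 83/108
sun–planet mesh: 25·(0−83/108) = −29·(ω_p−ω_arm)  ⇒  ω_p−ω_arm = 2075/3132
exact speed ratio = 2075/3132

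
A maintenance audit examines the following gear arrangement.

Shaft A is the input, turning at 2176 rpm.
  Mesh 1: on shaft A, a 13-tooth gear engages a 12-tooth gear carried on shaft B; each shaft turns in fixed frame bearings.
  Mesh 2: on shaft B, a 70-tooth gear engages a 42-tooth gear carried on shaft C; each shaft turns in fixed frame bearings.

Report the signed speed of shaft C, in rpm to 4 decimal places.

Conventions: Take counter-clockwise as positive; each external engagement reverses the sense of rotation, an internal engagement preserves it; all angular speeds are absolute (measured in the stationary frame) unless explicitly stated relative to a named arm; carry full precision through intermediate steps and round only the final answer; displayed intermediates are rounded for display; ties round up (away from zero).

2-mesh fixed-axis compound train (all bearings frame-fixed)
mesh 1 [13T→12T]: ω = 2176.0000×13/12 = 2357.3333 rpm, sense flips to −
mesh 2 [70T→42T]: ω = 2357.3333×70/42 = 3928.8889 rpm, sense flips to +
signed output speed = +3928.8889 rpm

+3928.8889 rpm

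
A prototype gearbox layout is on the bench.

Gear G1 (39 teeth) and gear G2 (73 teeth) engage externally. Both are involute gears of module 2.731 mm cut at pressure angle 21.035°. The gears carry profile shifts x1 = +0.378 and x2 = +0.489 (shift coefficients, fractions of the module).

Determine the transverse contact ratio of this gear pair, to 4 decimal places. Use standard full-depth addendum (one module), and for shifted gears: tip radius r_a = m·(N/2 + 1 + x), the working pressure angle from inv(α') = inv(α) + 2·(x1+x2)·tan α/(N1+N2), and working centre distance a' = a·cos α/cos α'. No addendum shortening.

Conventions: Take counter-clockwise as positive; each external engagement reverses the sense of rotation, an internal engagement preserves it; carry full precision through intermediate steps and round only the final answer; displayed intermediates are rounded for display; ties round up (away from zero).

topology: single-mesh involute geometry — m = 2.731, 39T/73T pair
base radii: r_b1 = 49.705691, r_b2 = 93.038858
tip radii: r_a1 = 57.017818, r_a2 = 103.747959
inv(α') = inv(21.035°) + 2·(+0.378+0.489)·tan α/(39+73) = 0.02338896  ⇒  α' = 23.10751°
a' = a·cos α / cos α' = 152.9360·cos 21.035°/cos 23.10751° = 155.195913
action lengths: √(r_a1²−r_b1²) = 27.935207, √(r_a2²−r_b2²) = 45.906534
base pitch p_b = π·m·cos α = 8.007951
CR = (27.935207 + 45.906534 − 155.195913·sin 23.10751°)/8.007951 = 1.615133
contact ratio ≈ 1.6151

1.6151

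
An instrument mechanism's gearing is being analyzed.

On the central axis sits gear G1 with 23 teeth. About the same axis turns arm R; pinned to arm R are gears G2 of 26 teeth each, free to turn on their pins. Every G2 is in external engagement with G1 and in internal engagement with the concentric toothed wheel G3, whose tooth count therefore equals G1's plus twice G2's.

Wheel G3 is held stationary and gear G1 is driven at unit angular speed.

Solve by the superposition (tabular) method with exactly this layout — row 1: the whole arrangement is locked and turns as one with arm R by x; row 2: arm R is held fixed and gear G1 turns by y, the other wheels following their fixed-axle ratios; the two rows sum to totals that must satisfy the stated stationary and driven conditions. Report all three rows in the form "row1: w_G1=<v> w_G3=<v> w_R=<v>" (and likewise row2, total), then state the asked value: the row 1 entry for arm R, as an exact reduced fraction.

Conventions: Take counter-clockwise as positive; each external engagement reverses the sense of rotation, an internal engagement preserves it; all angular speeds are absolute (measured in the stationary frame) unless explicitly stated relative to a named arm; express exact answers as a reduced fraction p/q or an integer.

row1: w_G1=23/98 w_G3=23/98 w_R=23/98
row2: w_G1=75/98 w_G3=-23/98 w_R=0
total: w_G1=1 w_G3=0 w_R=23/98
asked value: 23/98

recognized (axles ride arm R): planetary set, 23/26/75 teeth
row 1: whole set turns with the arm by x
row 2 (arm held, sun turns y): ω_ring = −(23/75)·y, ω_arm = 0
boundary: total ω_ring = x − (23/75)·y = 0 and total ω_sun = x + y = 1  ⇒  y = 75/98, x = 23/98
row 2 ring = −(23/75)·75/98 = -23/98
totals (row 1 + row 2): sun 23/98 + 75/98 = 1, ring 23/98 + (-23/98) = 0, arm 23/98 + 0 = 23/98
asked cell (row1, arm) = 23/98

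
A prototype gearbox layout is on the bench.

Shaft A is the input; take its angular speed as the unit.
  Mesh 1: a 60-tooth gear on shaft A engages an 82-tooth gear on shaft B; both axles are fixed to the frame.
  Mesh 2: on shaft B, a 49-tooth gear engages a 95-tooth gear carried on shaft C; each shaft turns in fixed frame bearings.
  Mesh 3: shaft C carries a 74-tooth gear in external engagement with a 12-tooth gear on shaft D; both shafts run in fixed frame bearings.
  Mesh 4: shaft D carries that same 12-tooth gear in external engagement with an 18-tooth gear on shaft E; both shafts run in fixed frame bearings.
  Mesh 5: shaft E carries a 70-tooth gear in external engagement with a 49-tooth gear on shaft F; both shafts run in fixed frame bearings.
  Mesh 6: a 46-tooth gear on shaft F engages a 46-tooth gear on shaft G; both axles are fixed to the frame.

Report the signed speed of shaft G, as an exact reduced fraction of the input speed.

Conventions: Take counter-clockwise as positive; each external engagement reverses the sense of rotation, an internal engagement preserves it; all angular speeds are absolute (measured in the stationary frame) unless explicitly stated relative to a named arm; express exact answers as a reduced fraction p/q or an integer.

5180/2337

6-mesh fixed-axis compound train (all bearings frame-fixed)
mesh 1 [60T→82T]: |ω|/ω_in = 1×60/82 = 30/41, sense flips to −
mesh 2 [49T→95T]: |ω|/ω_in = (30/41)×49/95 = 294/779, sense flips to +
mesh 3 [74T→12T]: |ω|/ω_in = (294/779)×74/12 = 1813/779, sense flips to −
mesh 4 [12T→18T]: |ω|/ω_in = (1813/779)×12/18 = 3626/2337, sense flips to +
mesh 5 [70T→49T]: |ω|/ω_in = (3626/2337)×70/49 = 5180/2337, sense flips to −
mesh 6 [46T→46T]: |ω|/ω_in = (5180/2337)×46/46 = 5180/2337, sense flips to +
signed output speed (× input speed) = 5180/2337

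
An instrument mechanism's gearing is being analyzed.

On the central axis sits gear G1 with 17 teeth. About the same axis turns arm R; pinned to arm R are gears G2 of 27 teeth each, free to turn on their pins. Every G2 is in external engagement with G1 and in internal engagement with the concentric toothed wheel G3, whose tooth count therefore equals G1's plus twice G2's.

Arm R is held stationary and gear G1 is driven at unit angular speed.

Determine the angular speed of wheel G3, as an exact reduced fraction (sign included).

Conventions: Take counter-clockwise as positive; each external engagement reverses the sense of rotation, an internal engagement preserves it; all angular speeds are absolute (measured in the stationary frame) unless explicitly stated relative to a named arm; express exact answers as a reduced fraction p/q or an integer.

-17/71

planetary set (17T centre, 27T on arm, 71T internal) — Willis relation
ring teeth: 17 + 2·27 = 71
17(ω_sun−ω_arm) = −71(ω_ring−ω_arm),  ω_arm = 0, ω_sun = 1
ω_ring = 0 − (17/71)(1−0) = -17/71
exact speed ratio = -17/71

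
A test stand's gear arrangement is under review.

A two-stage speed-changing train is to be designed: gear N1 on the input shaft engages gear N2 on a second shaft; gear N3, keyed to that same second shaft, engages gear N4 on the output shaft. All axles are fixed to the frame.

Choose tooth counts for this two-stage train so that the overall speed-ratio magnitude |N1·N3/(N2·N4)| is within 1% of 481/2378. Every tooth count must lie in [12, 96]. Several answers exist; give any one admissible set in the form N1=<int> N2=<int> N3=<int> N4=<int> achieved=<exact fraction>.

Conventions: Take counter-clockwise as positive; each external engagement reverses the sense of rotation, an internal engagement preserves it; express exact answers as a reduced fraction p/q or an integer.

N1=13 N2=29 N3=37 N4=82 achieved=481/2378

design class (target 481/2378): fixed-axis compound train
target = 481/2378 in lowest terms: an exact hit needs N1·N3 = k·481 and N2·N4 = k·2378 for one integer k, every count in [12, 96]; additionally prefer no 1:1 stage (N1 ≠ N2, N3 ≠ N4)
k = 1: N1·N3 = 481 = 13·37, N2·N4 = 2378 = 29·82
achieved = 13·37/(29·82) = 481/2378; |achieved − target| = 0 ≤ 481/237800 ✓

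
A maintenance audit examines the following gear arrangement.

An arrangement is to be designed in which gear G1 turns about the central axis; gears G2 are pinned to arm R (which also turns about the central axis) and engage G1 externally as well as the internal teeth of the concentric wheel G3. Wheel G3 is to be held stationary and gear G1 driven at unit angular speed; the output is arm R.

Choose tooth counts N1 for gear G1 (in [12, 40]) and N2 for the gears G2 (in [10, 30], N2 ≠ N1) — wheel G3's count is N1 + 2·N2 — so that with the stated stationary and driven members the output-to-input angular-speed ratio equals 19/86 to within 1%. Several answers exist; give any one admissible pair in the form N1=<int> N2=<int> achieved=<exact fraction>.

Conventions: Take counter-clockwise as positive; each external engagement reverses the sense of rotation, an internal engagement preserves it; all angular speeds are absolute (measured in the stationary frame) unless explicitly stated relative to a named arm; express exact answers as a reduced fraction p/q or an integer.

class = planetary set [ratio 19/86 wanted; Willis about the carrier]
Willis with ω_ring = 0: ω_arm/ω_sun = N1/(N1+N3); set equal to 19/86  ⇒  N3/N1 = 1/(19/86) − 1 = 67/19
N3 = N1 + 2·N2  ⇒  N2/N1 = (N3/N1 − 1)/2 = (67/19 − 1)/2 = 24/19
smallest multiple with N1 ≥ 12 and N2 ≥ 10: k = 1  ⇒  N1 = 1·19 = 19, N2 = 1·24 = 24 (N1 ≤ 40, N2 ≤ 30, N2 ≠ N1 ✓), N3 = 19 + 2·24 = 67
check: N1/(N1+N3) with N1 = 19, N3 = 67 gives 19/86; |achieved − target| = 0 ≤ 19/8600 ✓

N1=19 N2=24 achieved=19/86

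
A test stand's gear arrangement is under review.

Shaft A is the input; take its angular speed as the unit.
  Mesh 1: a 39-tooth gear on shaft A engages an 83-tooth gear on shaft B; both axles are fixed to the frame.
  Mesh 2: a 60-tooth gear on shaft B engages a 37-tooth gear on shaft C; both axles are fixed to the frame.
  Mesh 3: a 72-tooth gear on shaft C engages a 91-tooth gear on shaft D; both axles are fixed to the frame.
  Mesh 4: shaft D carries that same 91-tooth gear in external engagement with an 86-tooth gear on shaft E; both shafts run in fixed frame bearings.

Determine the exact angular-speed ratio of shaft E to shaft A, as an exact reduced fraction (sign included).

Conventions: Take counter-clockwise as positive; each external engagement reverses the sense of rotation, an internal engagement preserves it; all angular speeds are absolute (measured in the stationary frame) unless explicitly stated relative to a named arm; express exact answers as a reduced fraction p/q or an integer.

84240/132053

class = fixed-axis compound train [4 meshes; 4 ratios multiply, 4 sense flips]
mesh 1 [39T→83T]: running ratio 39/83, sense −
mesh 2 [60T→37T]: running ratio 2340/3071, sense +
mesh 3 [72T→91T]: running ratio 12960/21497, sense −
mesh 4 [91T→86T]: running ratio 84240/132053, sense +
ω_out/ω_in = 84240/132053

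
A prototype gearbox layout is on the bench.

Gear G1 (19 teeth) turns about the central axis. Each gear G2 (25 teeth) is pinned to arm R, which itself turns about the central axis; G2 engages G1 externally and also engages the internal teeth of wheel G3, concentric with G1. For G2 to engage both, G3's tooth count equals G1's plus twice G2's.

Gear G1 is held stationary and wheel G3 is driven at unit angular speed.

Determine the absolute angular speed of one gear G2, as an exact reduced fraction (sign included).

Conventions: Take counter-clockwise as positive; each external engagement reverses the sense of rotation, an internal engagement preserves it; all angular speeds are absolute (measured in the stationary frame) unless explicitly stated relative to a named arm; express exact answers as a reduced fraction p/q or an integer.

recognized (axles ride arm R): planetary set, 19/25/69 teeth
ring teeth: 19 + 2·25 = 69
19(ω_sun−ω_arm) = −69(ω_ring−ω_arm),  ω_sun = 0, ω_ring = 1
19(0−ω_arm) = −69(1−ω_arm)  ⇒  88·ω_arm = 69  ⇒  ω_arm = 69/88
sun–planet mesh: 19·(0−69/88) = −25·(ω_p−ω_arm)  ⇒  ω_p−ω_arm = 1311/2200
ω_p = 69/88 + 1311/2200 = 69/50
exact speed ratio = 69/50

69/50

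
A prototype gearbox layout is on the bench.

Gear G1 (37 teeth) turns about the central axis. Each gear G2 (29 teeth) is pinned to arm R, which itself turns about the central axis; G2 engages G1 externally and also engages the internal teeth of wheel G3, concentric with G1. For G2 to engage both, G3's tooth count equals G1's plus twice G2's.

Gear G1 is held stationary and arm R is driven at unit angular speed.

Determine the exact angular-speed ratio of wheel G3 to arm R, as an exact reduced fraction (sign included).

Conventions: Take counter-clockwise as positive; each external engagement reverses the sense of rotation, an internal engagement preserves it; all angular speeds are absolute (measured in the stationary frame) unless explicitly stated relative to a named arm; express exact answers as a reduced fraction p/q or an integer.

132/95

topology: planetary set — G1 37T / G2 29T / G3 95T, arm = carrier (Willis)
ring teeth: 37 + 2·29 = 95
37(ω_sun−ω_arm) = −95(ω_ring−ω_arm),  ω_sun = 0, ω_arm = 1
ω_ring = 1 − (37/95)(0−1) = 132/95
ω_out/ω_in = 132/95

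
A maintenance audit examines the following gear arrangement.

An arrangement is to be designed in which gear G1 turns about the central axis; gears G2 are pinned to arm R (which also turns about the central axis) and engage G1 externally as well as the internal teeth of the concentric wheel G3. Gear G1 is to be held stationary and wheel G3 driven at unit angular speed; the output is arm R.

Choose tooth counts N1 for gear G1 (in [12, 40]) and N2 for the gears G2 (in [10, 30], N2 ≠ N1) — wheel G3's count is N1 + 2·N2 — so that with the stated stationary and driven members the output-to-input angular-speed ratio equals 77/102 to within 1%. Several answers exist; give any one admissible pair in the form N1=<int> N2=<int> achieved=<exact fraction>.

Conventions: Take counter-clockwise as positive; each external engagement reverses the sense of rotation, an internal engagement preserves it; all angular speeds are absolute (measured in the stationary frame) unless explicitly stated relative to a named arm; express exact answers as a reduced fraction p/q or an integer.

class = planetary set [ratio 77/102 wanted; Willis about the carrier]
Willis with ω_sun = 0: ω_arm/ω_ring = N3/(N1+N3); set equal to 77/102  ⇒  N3/N1 = (77/102)/(1 − 77/102) = 77/25
N3 = N1 + 2·N2  ⇒  N2/N1 = (N3/N1 − 1)/2 = (77/25 − 1)/2 = 26/25
smallest multiple with N1 ≥ 12 and N2 ≥ 10: k = 1  ⇒  N1 = 1·25 = 25, N2 = 1·26 = 26 (N1 ≤ 40, N2 ≤ 30, N2 ≠ N1 ✓), N3 = 25 + 2·26 = 77
check: N3/(N1+N3) with N1 = 25, N3 = 77 gives 77/102; |achieved − target| = 0 ≤ 77/10200 ✓

N1=25 N2=26 achieved=77/102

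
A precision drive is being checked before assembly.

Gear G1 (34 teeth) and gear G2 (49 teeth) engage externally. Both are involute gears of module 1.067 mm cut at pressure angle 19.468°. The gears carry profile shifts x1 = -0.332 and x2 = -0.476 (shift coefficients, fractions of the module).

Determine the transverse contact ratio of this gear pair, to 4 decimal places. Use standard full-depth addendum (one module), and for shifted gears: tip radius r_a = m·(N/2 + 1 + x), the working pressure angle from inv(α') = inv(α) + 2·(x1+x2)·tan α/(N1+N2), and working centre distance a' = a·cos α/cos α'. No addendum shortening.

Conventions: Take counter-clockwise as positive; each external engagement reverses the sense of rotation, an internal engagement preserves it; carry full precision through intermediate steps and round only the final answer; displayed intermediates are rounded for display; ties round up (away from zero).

2.0902

class = single-mesh tooth geometry [involute pair 34T × 49T, m = 1.067]
base radii: r_b1 = 17.101953, r_b2 = 24.646932
tip radii: r_a1 = 18.851756, r_a2 = 26.700608
inv(α') = inv(19.468°) + 2·(-0.332-0.476)·tan α/(34+49) = 0.00682705  ⇒  α' = 15.52123°
a' = a·cos α / cos α' = 44.2805·cos 19.468°/cos 15.52123° = 43.329036
action lengths: √(r_a1²−r_b1²) = 7.931703, √(r_a2²−r_b2²) = 10.268943
base pitch p_b = π·m·cos α = 3.160434
CR = (7.931703 + 10.268943 − 43.329036·sin 15.52123°)/3.160434 = 2.090218
contact ratio ≈ 2.0902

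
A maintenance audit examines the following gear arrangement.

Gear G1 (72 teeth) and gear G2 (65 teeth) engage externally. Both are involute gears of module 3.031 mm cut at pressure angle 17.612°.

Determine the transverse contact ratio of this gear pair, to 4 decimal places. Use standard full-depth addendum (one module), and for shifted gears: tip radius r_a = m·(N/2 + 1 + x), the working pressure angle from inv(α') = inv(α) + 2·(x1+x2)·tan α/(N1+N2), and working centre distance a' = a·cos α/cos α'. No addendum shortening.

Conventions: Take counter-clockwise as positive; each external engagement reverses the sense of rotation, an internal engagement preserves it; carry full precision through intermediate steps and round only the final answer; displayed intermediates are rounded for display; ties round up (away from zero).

1.9614

class = single-mesh tooth geometry [involute pair 72T × 65T, m = 3.031]
base radii: r_b1 = 104.001441, r_b2 = 93.890189
tip radii: r_a1 = 112.147000, r_a2 = 101.538500
no profile shift: α' = α, a' = a
action lengths: √(r_a1²−r_b1²) = 41.960100, √(r_a2²−r_b2²) = 38.661342
base pitch p_b = π·m·cos α = 9.075838
CR = (41.960100 + 38.661342 − 207.623500·sin 17.61200°)/9.075838 = 1.961350
contact ratio ≈ 1.9614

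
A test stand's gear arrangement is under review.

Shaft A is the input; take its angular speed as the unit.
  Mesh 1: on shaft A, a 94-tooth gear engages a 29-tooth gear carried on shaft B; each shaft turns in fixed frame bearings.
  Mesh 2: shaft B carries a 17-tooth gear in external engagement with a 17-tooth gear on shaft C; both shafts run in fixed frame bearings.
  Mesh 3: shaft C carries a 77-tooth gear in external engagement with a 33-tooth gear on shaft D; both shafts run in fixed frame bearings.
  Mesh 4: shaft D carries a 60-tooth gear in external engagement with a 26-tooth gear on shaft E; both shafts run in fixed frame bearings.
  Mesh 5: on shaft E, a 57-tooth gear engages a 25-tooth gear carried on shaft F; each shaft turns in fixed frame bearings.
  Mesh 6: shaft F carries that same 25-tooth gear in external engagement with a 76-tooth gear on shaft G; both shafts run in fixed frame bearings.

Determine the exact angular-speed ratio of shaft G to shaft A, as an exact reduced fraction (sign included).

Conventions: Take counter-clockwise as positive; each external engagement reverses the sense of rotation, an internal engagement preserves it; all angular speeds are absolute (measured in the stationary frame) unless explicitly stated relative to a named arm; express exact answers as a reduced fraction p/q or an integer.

class = fixed-axis compound train [6 meshes; 6 ratios multiply, 6 sense flips]
mesh 1 [94T→29T]: running ratio 94/29, sense −
mesh 2 [17T→17T]: running ratio 94/29, sense +
mesh 3 [77T→33T]: running ratio 658/87, sense −
mesh 4 [60T→26T]: running ratio 6580/377, sense +
mesh 5 [57T→25T]: running ratio 75012/1885, sense −
mesh 6 [25T→76T]: running ratio 4935/377, sense +
ω_out/ω_in = 4935/377

4935/377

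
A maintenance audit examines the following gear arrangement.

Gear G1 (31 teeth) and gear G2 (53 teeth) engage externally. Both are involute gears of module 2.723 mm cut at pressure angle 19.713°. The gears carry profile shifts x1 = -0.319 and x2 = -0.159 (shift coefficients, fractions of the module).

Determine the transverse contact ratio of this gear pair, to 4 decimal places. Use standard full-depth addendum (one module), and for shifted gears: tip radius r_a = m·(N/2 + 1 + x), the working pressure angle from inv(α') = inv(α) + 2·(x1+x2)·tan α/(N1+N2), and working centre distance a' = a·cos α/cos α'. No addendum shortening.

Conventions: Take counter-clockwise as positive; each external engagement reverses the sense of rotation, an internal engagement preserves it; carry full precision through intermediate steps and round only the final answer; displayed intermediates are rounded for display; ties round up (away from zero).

1.8876

recognized (one external pair, fixed centres): single-mesh tooth geometry, m = 2.723, N1 = 31, N2 = 53
base radii: r_b1 = 39.732947, r_b2 = 67.930523
tip radii: r_a1 = 44.060863, r_a2 = 74.449543
inv(α') = inv(19.713°) + 2·(-0.319-0.159)·tan α/(31+53) = 0.01017320  ⇒  α' = 17.67508°
a' = a·cos α / cos α' = 114.3660·cos 19.713°/cos 17.67508° = 112.997681
action lengths: √(r_a1²−r_b1²) = 19.043438, √(r_a2²−r_b2²) = 30.466022
base pitch p_b = π·m·cos α = 8.053209
CR = (19.043438 + 30.466022 − 112.997681·sin 17.67508°)/8.053209 = 1.887602
contact ratio ≈ 1.8876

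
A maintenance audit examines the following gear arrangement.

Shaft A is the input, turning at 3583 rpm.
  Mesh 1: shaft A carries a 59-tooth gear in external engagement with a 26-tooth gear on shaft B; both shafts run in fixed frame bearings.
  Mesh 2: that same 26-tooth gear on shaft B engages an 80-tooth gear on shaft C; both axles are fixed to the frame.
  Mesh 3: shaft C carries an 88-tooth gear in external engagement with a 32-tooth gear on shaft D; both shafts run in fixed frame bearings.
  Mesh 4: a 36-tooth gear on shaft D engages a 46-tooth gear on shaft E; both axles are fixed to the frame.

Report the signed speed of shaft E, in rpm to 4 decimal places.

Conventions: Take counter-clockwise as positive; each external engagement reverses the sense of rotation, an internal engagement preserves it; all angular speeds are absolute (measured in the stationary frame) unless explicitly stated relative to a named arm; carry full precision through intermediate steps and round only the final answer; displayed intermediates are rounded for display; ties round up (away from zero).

recognized (5 fixed axles, 4 meshes): fixed-axis compound train
mesh 1 [59T→26T]: ω = 3583.0000×59/26 = 8130.6538 rpm, sense flips to −
mesh 2 [26T→80T]: ω = 8130.6538×26/80 = 2642.4625 rpm, sense flips to +
mesh 3 [88T→32T]: ω = 2642.4625×88/32 = 7266.7719 rpm, sense flips to −
mesh 4 [36T→46T]: ω = 7266.7719×36/46 = 5687.0389 rpm, sense flips to +
signed output speed = +5687.0389 rpm

+5687.0389 rpm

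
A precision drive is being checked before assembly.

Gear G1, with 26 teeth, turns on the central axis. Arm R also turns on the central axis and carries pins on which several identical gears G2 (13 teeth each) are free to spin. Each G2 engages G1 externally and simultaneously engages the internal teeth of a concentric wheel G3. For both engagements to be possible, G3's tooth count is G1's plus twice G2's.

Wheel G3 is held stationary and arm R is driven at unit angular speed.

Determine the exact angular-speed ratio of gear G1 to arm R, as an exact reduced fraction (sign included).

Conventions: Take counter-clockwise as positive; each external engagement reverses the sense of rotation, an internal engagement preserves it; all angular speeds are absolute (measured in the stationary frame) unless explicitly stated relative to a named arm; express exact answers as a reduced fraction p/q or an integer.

planetary set (26T centre, 13T on arm, 52T internal) — Willis relation
ring teeth: 26 + 2·13 = 52
26(ω_sun−ω_arm) = −52(ω_ring−ω_arm),  ω_ring = 0, ω_arm = 1
ω_sun = 1 − (52/26)(0−1) = 3
ω_out/ω_in = 3

3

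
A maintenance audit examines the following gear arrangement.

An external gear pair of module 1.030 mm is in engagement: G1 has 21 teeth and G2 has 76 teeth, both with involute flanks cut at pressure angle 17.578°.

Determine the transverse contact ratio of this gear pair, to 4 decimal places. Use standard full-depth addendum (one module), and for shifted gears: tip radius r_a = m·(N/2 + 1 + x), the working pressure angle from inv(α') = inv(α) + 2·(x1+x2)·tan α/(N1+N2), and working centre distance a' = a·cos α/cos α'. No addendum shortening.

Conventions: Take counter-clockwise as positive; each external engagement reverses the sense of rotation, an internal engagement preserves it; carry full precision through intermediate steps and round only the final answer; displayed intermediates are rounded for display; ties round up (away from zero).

1.8235

class = single-mesh tooth geometry [involute pair 21T × 76T, m = 1.030]
base radii: r_b1 = 10.310012, r_b2 = 37.312424
tip radii: r_a1 = 11.845000, r_a2 = 40.170000
no profile shift: α' = α, a' = a
action lengths: √(r_a1²−r_b1²) = 5.831610, √(r_a2²−r_b2²) = 14.879916
base pitch p_b = π·m·cos α = 3.084748
CR = (5.831610 + 14.879916 − 49.955000·sin 17.57800°)/3.084748 = 1.823463
contact ratio ≈ 1.8235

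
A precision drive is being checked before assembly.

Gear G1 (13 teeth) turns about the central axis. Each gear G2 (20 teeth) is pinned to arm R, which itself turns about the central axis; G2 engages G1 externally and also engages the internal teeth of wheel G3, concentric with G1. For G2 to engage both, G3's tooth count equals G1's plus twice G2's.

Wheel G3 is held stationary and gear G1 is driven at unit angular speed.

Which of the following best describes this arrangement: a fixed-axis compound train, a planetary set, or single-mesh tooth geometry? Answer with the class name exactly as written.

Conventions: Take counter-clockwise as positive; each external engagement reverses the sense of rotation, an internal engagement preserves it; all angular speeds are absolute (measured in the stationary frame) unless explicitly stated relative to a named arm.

planetary set

class = planetary set [G3 = 13+2·20 = 53; Willis about the carrier]
classification: planetary set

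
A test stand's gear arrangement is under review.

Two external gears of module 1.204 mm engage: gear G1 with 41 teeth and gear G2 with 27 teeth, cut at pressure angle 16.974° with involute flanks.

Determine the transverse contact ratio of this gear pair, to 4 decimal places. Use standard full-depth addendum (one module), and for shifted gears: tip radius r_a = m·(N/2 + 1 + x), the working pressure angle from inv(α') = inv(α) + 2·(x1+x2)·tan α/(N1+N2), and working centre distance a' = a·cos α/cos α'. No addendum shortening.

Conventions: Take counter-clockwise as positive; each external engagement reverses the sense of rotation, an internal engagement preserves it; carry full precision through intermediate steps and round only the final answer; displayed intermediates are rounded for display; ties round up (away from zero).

1.8283

recognized (one external pair, fixed centres): single-mesh tooth geometry, m = 1.204, N1 = 41, N2 = 27
base radii: r_b1 = 23.606786, r_b2 = 15.545932
tip radii: r_a1 = 25.886000, r_a2 = 17.458000
no profile shift: α' = α, a' = a
action lengths: √(r_a1²−r_b1²) = 10.620953, √(r_a2²−r_b2²) = 7.943913
base pitch p_b = π·m·cos α = 3.617703
CR = (10.620953 + 7.943913 − 40.936000·sin 16.97400°)/3.617703 = 1.828261
contact ratio ≈ 1.8283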